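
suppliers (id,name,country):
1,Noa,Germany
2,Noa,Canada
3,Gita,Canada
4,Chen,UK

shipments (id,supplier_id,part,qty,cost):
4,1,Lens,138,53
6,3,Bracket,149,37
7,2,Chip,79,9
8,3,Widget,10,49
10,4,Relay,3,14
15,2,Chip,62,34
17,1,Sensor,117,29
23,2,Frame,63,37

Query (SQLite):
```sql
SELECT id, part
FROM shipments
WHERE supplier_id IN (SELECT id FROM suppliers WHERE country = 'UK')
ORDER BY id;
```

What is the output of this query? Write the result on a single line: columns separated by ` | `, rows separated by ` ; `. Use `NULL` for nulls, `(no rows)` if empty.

Inner query: suppliers.id where country = 'UK'.
Outer: keep shipments rows whose supplier_id is in that set.
Inner query → {4}

10 | Relay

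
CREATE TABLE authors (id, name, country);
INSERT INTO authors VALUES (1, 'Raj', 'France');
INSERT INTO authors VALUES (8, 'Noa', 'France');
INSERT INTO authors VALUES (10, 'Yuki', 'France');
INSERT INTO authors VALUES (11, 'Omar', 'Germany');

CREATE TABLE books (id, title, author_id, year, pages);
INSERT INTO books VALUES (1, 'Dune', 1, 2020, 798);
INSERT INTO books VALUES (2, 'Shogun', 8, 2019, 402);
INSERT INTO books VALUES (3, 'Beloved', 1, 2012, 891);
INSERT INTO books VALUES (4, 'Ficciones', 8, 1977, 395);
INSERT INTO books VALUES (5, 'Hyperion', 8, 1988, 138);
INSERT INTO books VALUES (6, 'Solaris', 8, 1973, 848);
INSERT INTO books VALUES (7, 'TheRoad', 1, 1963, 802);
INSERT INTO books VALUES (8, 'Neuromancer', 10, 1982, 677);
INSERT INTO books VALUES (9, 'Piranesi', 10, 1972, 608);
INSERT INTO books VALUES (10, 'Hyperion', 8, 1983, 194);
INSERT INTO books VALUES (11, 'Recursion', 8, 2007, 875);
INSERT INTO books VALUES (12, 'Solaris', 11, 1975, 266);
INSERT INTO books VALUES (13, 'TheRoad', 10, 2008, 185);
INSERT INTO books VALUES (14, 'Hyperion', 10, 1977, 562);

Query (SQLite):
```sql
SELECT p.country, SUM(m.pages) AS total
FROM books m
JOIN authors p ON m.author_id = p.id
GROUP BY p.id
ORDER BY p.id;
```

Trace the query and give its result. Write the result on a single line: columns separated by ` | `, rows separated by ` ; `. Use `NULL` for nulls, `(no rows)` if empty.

France | 2491 ; France | 2852 ; France | 2032 ; Germany | 266

Join each books row to its authors via author_id.
Group joined rows by authors.id; compute SUM(m.pages) per group.
  1: ids {1, 3, 7} → SUM(m.pages)=2491
  8: ids {2, 4, 5, 6, 10, 11} → SUM(m.pages)=2852
  10: ids {8, 9, 13, 14} → SUM(m.pages)=2032
  11: ids {12} → SUM(m.pages)=266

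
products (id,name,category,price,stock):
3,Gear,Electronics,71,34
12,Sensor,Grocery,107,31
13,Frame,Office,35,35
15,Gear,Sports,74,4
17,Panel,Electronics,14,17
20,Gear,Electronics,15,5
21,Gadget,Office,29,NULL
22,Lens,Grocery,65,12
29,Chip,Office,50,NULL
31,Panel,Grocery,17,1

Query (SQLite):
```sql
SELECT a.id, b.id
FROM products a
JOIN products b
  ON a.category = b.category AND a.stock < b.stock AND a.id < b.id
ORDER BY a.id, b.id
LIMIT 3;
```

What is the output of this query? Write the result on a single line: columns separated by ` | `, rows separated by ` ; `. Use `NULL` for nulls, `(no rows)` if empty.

Pairs (a,b) with same category, a.stock < b.stock, a.id < b.id.
category groups: Electronics:{3,17,20} Grocery:{12,22,31} Office:{13,21,29} Sports:{15}
Ordered by (a.id, b.id); first 3.

(no rows)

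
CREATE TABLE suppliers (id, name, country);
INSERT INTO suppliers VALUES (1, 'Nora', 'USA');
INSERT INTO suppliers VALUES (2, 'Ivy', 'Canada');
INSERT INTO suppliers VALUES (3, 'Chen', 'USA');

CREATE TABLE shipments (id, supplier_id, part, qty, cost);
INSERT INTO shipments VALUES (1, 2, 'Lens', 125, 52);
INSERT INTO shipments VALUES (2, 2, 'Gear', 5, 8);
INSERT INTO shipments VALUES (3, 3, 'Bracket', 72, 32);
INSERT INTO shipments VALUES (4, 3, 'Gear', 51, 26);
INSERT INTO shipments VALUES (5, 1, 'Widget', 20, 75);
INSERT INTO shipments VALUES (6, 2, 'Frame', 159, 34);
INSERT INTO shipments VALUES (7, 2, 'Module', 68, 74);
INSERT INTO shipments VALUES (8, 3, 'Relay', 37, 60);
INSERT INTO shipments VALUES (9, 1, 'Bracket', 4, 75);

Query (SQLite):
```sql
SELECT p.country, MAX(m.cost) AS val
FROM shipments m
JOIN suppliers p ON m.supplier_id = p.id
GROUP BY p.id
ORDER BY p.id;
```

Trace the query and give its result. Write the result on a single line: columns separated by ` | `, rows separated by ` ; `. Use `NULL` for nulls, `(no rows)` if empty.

USA | 75 ; Canada | 74 ; USA | 60

Join each shipments row to its suppliers via supplier_id.
Group joined rows by suppliers.id; compute MAX(m.cost) per group.
  1: ids {5, 9} → MAX(m.cost)=75
  2: ids {1, 2, 6, 7} → MAX(m.cost)=74
  3: ids {3, 4, 8} → MAX(m.cost)=60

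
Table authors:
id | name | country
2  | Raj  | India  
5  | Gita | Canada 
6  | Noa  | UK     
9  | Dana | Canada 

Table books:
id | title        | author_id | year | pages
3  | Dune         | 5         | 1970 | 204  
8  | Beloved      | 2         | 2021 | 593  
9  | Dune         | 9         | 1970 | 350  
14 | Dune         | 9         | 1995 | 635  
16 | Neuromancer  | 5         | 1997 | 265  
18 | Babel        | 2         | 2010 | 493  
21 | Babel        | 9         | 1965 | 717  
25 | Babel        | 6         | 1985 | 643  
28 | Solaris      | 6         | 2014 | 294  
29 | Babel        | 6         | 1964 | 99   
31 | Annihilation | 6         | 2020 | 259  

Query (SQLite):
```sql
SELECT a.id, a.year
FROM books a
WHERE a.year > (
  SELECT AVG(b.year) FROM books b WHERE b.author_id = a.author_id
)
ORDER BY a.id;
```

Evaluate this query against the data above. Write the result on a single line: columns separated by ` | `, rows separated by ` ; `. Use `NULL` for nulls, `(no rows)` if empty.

8 | 2021 ; 14 | 1995 ; 16 | 1997 ; 28 | 2014 ; 31 | 2020

For each books row a, compute AVG(year) over rows sharing a.author_id.
Keep row a if a.year > that per-group AVG.
  author_id=2: AVG(year) = 2015.5
  author_id=5: AVG(year) = 1983.5
  author_id=6: AVG(year) = 1995.75
  author_id=9: AVG(year) = 1976.666667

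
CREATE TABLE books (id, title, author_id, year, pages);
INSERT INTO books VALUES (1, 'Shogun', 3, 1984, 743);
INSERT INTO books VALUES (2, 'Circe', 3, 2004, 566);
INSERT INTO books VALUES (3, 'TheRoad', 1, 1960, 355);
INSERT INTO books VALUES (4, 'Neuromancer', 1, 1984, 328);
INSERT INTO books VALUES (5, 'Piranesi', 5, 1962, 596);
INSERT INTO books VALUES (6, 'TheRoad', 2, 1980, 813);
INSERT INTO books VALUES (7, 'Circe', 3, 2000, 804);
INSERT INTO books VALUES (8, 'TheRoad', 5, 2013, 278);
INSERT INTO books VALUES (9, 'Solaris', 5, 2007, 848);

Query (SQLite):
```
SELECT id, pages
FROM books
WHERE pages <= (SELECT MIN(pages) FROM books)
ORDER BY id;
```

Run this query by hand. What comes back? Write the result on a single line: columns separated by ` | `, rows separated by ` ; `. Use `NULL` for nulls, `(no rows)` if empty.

Scalar subquery: MIN(pages) over all books rows = 278.
Keep rows where pages <= that value.

8 | 278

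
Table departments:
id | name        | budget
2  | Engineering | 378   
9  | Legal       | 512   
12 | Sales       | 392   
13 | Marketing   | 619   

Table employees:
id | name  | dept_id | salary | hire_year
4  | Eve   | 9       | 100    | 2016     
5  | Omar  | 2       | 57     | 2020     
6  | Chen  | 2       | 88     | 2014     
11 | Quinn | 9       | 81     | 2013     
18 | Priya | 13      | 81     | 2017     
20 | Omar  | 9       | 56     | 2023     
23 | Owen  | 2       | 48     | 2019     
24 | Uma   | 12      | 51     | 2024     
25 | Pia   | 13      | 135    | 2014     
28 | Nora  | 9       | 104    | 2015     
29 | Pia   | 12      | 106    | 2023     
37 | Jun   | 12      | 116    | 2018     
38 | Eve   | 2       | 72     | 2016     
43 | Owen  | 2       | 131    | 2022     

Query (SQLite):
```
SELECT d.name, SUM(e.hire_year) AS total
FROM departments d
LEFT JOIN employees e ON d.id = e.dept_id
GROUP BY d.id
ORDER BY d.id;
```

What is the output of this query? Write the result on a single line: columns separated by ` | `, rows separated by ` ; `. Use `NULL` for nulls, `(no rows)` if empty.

LEFT JOIN keeps every departments row; unmatched ones get NULL for employees columns.
Group by departments.id and compute SUM(e.hire_year). SUM over an all-NULL group is NULL.
  2: ids {5, 6, 23, 38, 43} → SUM(e.hire_year)=10091
  9: ids {4, 11, 20, 28} → SUM(e.hire_year)=8067
  12: ids {24, 29, 37} → SUM(e.hire_year)=6065
  13: ids {18, 25} → SUM(e.hire_year)=4031

Engineering | 10091 ; Legal | 8067 ; Sales | 6065 ; Marketing | 4031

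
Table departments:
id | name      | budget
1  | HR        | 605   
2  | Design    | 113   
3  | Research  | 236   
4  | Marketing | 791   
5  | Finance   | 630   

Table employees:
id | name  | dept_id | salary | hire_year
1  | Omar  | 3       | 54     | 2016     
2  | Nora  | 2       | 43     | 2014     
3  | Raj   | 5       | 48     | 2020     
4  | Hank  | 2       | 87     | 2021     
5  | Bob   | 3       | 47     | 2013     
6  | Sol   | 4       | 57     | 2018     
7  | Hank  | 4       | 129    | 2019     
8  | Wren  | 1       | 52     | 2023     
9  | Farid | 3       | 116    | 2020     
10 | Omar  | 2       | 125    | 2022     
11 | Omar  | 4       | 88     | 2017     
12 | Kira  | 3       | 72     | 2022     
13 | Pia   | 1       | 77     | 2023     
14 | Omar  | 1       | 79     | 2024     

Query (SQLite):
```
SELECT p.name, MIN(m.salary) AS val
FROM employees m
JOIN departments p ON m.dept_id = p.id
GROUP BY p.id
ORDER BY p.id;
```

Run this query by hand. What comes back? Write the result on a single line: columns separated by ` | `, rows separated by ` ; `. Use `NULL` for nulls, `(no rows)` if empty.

HR | 52 ; Design | 43 ; Research | 47 ; Marketing | 57 ; Finance | 48

Join each employees row to its departments via dept_id.
Group joined rows by departments.id; compute MIN(m.salary) per group.
  1: ids {8, 13, 14} → MIN(m.salary)=52
  2: ids {2, 4, 10} → MIN(m.salary)=43
  3: ids {1, 5, 9, 12} → MIN(m.salary)=47
  4: ids {6, 7, 11} → MIN(m.salary)=57
  5: ids {3} → MIN(m.salary)=48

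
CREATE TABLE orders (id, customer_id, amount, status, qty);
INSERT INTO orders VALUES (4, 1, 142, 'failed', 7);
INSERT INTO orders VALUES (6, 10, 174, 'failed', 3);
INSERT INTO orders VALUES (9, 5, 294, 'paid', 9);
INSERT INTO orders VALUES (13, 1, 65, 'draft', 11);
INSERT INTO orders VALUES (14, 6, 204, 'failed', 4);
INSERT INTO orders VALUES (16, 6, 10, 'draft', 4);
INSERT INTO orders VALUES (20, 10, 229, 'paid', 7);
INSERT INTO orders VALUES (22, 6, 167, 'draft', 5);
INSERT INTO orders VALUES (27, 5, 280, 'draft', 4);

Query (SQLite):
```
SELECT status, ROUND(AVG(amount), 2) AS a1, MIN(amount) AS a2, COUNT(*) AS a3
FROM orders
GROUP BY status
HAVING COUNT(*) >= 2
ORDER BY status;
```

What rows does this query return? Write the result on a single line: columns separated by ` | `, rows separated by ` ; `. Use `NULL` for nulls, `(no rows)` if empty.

Group orders by status.
Per group compute: ROUND(AVG(amount), 2), MIN(amount), COUNT(*).
HAVING: drop groups with fewer than 2 rows.
  draft: ids {13, 16, 22, 27} → ROUND(AVG(amount), 2)=130.5, MIN(amount)=10, COUNT(*)=4
  failed: ids {4, 6, 14} → ROUND(AVG(amount), 2)=173.33, MIN(amount)=142, COUNT(*)=3
  paid: ids {9, 20} → ROUND(AVG(amount), 2)=261.5, MIN(amount)=229, COUNT(*)=2

draft | 130.5 | 10 | 4 ; failed | 173.33 | 142 | 3 ; paid | 261.5 | 229 | 2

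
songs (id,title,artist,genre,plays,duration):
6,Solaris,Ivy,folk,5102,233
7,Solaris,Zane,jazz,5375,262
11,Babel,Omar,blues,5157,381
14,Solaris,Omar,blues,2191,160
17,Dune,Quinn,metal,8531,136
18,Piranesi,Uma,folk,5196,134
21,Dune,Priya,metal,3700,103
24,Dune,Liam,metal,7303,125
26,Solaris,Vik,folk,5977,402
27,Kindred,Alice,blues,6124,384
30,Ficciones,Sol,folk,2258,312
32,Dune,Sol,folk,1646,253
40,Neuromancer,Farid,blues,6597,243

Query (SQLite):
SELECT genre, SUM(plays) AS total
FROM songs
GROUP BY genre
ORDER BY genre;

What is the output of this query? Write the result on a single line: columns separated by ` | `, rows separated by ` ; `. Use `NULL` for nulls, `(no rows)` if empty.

blues | 20069 ; folk | 20179 ; jazz | 5375 ; metal | 19534

Partition songs by genre; compute SUM(plays) within each group.
  blues: ids {11, 14, 27, 40} → SUM(plays)=20069
  folk: ids {6, 18, 26, 30, 32} → SUM(plays)=20179
  jazz: ids {7} → SUM(plays)=5375
  metal: ids {17, 21, 24} → SUM(plays)=19534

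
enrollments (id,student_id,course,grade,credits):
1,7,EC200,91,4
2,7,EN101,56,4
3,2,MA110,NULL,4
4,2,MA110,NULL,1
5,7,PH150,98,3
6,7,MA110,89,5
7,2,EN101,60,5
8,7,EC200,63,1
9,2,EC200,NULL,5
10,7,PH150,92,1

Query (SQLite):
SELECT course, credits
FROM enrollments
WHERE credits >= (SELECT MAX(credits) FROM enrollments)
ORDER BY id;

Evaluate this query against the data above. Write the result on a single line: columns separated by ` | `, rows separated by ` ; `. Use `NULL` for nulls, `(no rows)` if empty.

Scalar subquery: MAX(credits) over all enrollments rows = 5.
Keep rows where credits >= that value.

MA110 | 5 ; EN101 | 5 ; EC200 | 5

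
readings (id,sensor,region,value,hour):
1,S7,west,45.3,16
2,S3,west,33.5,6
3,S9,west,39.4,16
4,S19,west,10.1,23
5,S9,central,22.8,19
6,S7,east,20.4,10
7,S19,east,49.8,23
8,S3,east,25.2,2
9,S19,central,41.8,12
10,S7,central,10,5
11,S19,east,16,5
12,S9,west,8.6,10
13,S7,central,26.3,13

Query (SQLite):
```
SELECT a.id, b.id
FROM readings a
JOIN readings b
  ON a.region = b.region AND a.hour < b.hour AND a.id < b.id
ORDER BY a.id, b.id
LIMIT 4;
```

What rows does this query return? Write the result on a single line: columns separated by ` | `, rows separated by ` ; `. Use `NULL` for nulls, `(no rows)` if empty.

Pairs (a,b) with same region, a.hour < b.hour, a.id < b.id.
region groups: central:{5,9,10,13} east:{6,7,8,11} west:{1,2,3,4,12}
Ordered by (a.id, b.id); first 4.

1 | 4 ; 2 | 3 ; 2 | 4 ; 2 | 12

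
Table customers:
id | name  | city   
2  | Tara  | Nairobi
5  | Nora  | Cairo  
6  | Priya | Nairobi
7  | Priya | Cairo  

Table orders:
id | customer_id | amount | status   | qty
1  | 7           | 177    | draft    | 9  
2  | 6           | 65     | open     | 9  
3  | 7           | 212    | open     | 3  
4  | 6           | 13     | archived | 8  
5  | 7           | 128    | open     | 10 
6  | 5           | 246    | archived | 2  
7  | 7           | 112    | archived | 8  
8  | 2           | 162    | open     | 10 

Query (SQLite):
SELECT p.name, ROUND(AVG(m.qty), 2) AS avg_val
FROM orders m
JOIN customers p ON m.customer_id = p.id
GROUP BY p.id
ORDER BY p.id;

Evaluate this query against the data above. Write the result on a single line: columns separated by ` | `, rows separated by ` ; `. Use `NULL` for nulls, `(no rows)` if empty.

Join each orders row to its customers via customer_id.
Group joined rows by customers.id; compute ROUND(AVG(m.qty), 2) per group.
  2: ids {8} → ROUND(AVG(m.qty), 2)=10
  5: ids {6} → ROUND(AVG(m.qty), 2)=2
  6: ids {2, 4} → ROUND(AVG(m.qty), 2)=8.5
  7: ids {1, 3, 5, 7} → ROUND(AVG(m.qty), 2)=7.5

Tara | 10 ; Nora | 2 ; Priya | 8.5 ; Priya | 7.5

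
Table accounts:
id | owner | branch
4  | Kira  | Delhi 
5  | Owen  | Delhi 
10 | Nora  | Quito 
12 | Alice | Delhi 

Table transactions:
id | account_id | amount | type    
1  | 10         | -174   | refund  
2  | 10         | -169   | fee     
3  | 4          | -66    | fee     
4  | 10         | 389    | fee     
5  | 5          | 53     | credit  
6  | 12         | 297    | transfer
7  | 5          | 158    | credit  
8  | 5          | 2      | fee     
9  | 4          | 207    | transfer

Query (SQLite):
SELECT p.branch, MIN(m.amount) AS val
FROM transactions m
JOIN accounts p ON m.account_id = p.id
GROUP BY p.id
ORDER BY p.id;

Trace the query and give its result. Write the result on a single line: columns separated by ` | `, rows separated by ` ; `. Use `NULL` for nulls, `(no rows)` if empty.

Join each transactions row to its accounts via account_id.
Group joined rows by accounts.id; compute MIN(m.amount) per group.
  4: ids {3, 9} → MIN(m.amount)=-66
  5: ids {5, 7, 8} → MIN(m.amount)=2
  10: ids {1, 2, 4} → MIN(m.amount)=-174
  12: ids {6} → MIN(m.amount)=297

Delhi | -66 ; Delhi | 2 ; Quito | -174 ; Delhi | 297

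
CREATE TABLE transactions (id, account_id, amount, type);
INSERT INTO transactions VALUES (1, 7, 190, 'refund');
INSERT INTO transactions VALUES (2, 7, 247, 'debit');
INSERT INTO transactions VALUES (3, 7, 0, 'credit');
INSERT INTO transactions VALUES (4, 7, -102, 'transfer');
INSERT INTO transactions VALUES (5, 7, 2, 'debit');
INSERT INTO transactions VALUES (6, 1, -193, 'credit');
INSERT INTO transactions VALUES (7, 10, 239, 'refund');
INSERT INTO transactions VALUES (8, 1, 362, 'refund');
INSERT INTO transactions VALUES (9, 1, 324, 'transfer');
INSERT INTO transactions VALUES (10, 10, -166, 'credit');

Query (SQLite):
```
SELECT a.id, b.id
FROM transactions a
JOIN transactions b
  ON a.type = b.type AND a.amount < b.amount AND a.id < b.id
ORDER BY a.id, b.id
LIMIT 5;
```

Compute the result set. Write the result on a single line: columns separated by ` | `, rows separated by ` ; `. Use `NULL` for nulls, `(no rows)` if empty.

Pairs (a,b) with same type, a.amount < b.amount, a.id < b.id.
type groups: credit:{3,6,10} debit:{2,5} refund:{1,7,8} transfer:{4,9}
Ordered by (a.id, b.id); first 5.

1 | 7 ; 1 | 8 ; 4 | 9 ; 6 | 10 ; 7 | 8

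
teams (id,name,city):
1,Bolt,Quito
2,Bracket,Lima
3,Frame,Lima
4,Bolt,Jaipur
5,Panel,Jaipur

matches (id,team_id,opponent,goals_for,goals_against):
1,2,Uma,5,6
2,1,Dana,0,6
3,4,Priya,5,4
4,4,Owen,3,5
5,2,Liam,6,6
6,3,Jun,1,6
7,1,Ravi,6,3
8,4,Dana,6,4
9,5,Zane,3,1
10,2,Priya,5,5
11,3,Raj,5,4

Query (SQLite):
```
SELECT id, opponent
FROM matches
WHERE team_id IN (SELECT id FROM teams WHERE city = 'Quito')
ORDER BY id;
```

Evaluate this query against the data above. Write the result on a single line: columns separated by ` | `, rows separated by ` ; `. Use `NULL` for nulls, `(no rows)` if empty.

2 | Dana ; 7 | Ravi

Inner query: teams.id where city = 'Quito'.
Outer: keep matches rows whose team_id is in that set.
Inner query → {1}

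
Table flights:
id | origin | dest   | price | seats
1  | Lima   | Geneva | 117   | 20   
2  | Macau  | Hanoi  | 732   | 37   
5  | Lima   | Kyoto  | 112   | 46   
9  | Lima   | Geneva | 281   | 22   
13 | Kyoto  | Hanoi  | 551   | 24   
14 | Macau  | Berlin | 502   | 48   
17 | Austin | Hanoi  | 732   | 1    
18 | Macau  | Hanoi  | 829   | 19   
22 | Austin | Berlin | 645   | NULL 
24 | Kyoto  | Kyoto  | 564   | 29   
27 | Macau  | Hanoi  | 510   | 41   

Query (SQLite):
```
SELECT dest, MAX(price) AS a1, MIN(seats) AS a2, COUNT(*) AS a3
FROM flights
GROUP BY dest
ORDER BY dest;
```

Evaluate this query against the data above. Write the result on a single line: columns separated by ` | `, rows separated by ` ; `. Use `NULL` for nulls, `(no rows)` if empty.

Berlin | 645 | 48 | 2 ; Geneva | 281 | 20 | 2 ; Hanoi | 829 | 1 | 5 ; Kyoto | 564 | 29 | 2

Group flights by dest.
Per group compute: MAX(price), MIN(seats), COUNT(*).
  Berlin: ids {14, 22} → MAX(price)=645, MIN(seats)=48, COUNT(*)=2
  Geneva: ids {1, 9} → MAX(price)=281, MIN(seats)=20, COUNT(*)=2
  Hanoi: ids {2, 13, 17, 18, 27} → MAX(price)=829, MIN(seats)=1, COUNT(*)=5
  Kyoto: ids {5, 24} → MAX(price)=564, MIN(seats)=29, COUNT(*)=2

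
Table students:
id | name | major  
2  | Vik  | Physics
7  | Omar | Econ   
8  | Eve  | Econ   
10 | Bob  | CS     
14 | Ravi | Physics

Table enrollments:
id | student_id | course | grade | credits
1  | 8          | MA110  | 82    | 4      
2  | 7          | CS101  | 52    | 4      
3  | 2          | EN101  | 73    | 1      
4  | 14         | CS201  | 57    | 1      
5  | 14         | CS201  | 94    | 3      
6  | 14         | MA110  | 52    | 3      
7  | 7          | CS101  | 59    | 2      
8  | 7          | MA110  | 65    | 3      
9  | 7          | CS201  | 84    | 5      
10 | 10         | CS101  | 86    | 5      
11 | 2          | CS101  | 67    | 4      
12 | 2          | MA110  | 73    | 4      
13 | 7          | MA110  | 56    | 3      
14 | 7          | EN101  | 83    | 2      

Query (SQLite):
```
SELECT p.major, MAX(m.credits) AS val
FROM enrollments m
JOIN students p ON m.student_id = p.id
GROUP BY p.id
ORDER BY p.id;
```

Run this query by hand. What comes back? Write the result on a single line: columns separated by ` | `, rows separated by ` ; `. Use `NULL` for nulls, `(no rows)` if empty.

Join each enrollments row to its students via student_id.
Group joined rows by students.id; compute MAX(m.credits) per group.
  2: ids {3, 11, 12} → MAX(m.credits)=4
  7: ids {2, 7, 8, 9, 13, 14} → MAX(m.credits)=5
  8: ids {1} → MAX(m.credits)=4
  10: ids {10} → MAX(m.credits)=5
  14: ids {4, 5, 6} → MAX(m.credits)=3

Physics | 4 ; Econ | 5 ; Econ | 4 ; CS | 5 ; Physics | 3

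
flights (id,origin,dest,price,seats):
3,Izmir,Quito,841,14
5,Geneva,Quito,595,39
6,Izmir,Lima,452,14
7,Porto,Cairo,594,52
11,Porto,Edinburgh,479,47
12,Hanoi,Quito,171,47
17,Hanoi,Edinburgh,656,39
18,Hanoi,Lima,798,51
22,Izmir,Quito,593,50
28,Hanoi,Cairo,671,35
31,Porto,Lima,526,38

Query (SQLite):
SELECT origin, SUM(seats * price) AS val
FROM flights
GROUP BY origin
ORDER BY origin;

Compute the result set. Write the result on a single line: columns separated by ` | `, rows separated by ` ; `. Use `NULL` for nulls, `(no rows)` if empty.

Geneva | 23205 ; Hanoi | 97804 ; Izmir | 47752 ; Porto | 73389

For each row compute seats * price.
Group by origin; take SUM of the expression per group.
  Geneva: ids {5} → SUM(seats * price)=23205
  Hanoi: ids {12, 17, 18, 28} → SUM(seats * price)=97804
  Izmir: ids {3, 6, 22} → SUM(seats * price)=47752
  Porto: ids {7, 11, 31} → SUM(seats * price)=73389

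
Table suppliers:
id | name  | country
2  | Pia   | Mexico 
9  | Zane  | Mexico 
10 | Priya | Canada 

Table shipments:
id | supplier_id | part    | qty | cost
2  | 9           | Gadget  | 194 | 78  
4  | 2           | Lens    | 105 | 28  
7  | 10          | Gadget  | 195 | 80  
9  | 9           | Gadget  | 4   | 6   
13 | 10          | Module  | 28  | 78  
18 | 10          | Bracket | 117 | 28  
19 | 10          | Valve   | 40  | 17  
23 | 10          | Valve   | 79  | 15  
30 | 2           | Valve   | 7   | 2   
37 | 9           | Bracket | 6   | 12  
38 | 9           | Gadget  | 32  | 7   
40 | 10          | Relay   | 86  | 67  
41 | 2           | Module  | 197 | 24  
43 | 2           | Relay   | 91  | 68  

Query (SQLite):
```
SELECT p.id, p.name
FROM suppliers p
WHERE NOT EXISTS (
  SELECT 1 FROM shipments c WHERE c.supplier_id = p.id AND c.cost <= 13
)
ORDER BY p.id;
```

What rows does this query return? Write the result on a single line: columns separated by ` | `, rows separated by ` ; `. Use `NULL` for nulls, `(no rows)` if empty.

For each suppliers row, check whether any shipments with matching supplier_id has cost <= 13.
Keep rows where that is false.

10 | Priya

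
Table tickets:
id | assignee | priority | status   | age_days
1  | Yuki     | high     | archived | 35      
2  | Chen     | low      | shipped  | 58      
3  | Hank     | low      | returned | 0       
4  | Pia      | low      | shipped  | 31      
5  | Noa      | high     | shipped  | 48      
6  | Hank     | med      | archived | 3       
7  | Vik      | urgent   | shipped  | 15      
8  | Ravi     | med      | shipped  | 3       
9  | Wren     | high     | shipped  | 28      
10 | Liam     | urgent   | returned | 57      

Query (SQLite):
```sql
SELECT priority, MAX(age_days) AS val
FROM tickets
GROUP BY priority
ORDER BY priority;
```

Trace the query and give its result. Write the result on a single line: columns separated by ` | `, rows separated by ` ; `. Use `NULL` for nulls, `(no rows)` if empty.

Partition tickets by priority; compute MAX(age_days) within each group.
  high: ids {1, 5, 9} → MAX(age_days)=48
  low: ids {2, 3, 4} → MAX(age_days)=58
  med: ids {6, 8} → MAX(age_days)=3
  urgent: ids {7, 10} → MAX(age_days)=57

high | 48 ; low | 58 ; med | 3 ; urgent | 57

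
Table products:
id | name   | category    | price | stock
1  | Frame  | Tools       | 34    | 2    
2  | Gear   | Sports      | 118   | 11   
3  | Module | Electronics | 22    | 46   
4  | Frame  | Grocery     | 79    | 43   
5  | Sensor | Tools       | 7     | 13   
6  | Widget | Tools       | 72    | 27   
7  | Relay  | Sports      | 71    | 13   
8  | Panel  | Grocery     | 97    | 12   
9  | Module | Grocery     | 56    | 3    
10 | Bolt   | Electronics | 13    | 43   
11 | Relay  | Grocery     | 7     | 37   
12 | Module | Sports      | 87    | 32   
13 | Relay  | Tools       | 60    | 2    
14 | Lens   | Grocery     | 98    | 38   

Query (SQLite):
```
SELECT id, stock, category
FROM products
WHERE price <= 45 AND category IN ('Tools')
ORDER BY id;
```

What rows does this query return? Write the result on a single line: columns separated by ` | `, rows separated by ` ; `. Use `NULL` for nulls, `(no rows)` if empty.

price <= 45: ids {1, 3, 5, 10, 11}
category IN ('Tools'): ids {1, 5, 6, 13}
Combine with AND.

1 | 2 | Tools ; 5 | 13 | Tools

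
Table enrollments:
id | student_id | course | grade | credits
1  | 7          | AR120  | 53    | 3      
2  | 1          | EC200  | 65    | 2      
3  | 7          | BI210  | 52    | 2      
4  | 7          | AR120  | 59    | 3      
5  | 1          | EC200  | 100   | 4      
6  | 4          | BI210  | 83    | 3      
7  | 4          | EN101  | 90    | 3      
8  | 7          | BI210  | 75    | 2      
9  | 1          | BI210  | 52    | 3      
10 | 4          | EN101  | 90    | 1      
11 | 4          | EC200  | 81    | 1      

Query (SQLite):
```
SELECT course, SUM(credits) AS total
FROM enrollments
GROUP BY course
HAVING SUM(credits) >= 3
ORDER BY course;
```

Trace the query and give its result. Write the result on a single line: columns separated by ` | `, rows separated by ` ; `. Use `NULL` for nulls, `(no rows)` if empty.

AR120 | 6 ; BI210 | 10 ; EC200 | 7 ; EN101 | 4

Partition enrollments by course; compute SUM(credits) within each group.
HAVING: keep groups where SUM(credits) >= 3.
  AR120: ids {1, 4} → SUM(credits)=6
  BI210: ids {3, 6, 8, 9} → SUM(credits)=10
  EC200: ids {2, 5, 11} → SUM(credits)=7
  EN101: ids {7, 10} → SUM(credits)=4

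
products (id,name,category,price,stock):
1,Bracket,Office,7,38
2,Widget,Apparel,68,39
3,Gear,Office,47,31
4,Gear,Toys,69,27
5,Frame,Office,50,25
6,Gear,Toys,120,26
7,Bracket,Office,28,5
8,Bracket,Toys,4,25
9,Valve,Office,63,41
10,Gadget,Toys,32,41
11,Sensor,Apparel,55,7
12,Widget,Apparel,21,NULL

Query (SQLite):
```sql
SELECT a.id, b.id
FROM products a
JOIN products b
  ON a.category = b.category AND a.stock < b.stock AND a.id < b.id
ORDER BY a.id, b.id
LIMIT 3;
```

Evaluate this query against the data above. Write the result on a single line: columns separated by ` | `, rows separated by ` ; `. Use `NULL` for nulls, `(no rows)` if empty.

Pairs (a,b) with same category, a.stock < b.stock, a.id < b.id.
category groups: Apparel:{2,11,12} Office:{1,3,5,7,9} Toys:{4,6,8,10}
Ordered by (a.id, b.id); first 3.

1 | 9 ; 3 | 9 ; 4 | 10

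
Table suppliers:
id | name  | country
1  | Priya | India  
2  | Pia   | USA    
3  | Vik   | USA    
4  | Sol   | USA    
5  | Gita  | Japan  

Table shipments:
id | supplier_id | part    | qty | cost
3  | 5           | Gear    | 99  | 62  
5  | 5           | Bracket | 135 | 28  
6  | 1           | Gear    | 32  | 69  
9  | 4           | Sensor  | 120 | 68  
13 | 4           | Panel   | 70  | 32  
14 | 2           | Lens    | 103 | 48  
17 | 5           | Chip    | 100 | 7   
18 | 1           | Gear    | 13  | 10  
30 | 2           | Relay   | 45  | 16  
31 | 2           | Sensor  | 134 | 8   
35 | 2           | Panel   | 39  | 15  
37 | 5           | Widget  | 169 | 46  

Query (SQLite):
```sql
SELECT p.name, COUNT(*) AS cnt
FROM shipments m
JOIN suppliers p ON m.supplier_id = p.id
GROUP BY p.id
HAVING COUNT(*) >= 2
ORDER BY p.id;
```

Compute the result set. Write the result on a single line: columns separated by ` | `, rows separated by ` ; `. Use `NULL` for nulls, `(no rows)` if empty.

Priya | 2 ; Pia | 4 ; Sol | 2 ; Gita | 4

Join each shipments row to its suppliers via supplier_id.
Group joined rows by suppliers.id; compute COUNT(*) per group.
HAVING: keep groups with count ≥ 2.
  1: ids {6, 18} → COUNT(*)=2
  2: ids {14, 30, 31, 35} → COUNT(*)=4
  4: ids {9, 13} → COUNT(*)=2
  5: ids {3, 5, 17, 37} → COUNT(*)=4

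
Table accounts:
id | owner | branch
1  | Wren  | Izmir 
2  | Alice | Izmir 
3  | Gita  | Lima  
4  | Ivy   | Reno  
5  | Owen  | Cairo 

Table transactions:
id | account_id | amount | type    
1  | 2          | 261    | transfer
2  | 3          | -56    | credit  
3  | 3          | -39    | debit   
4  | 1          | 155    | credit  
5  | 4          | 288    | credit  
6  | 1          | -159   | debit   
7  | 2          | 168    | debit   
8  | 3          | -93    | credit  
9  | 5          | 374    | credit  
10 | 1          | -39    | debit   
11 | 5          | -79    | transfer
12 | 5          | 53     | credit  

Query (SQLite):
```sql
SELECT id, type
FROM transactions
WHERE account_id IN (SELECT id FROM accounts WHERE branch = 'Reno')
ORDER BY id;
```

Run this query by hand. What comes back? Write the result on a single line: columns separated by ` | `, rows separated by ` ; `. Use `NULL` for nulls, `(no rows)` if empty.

5 | credit

Inner query: accounts.id where branch = 'Reno'.
Outer: keep transactions rows whose account_id is in that set.
Inner query → {4}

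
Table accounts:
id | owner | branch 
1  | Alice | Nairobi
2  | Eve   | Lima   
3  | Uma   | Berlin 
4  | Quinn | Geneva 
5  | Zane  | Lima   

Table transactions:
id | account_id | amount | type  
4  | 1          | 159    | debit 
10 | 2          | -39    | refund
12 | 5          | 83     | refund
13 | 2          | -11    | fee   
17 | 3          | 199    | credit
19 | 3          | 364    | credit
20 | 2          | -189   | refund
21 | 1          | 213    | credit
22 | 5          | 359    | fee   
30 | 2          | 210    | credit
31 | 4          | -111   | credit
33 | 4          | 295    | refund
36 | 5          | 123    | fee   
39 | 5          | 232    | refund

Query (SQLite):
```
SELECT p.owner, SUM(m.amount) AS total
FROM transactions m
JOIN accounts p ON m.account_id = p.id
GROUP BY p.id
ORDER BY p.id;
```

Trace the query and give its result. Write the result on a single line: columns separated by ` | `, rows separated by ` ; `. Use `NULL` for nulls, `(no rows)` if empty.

Join each transactions row to its accounts via account_id.
Group joined rows by accounts.id; compute SUM(m.amount) per group.
  1: ids {4, 21} → SUM(m.amount)=372
  2: ids {10, 13, 20, 30} → SUM(m.amount)=-29
  3: ids {17, 19} → SUM(m.amount)=563
  4: ids {31, 33} → SUM(m.amount)=184
  5: ids {12, 22, 36, 39} → SUM(m.amount)=797

Alice | 372 ; Eve | -29 ; Uma | 563 ; Quinn | 184 ; Zane | 797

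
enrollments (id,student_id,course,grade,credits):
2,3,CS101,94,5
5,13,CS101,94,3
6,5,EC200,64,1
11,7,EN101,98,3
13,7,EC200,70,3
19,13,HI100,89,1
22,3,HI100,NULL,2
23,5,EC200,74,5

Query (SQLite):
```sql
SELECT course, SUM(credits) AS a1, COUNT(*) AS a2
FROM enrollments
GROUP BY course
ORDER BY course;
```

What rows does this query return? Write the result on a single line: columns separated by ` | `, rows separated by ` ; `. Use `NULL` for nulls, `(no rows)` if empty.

CS101 | 8 | 2 ; EC200 | 9 | 3 ; EN101 | 3 | 1 ; HI100 | 3 | 2

Group enrollments by course.
Per group compute: SUM(credits), COUNT(*).
  CS101: ids {2, 5} → SUM(credits)=8, COUNT(*)=2
  EC200: ids {6, 13, 23} → SUM(credits)=9, COUNT(*)=3
  EN101: ids {11} → SUM(credits)=3, COUNT(*)=1
  HI100: ids {19, 22} → SUM(credits)=3, COUNT(*)=2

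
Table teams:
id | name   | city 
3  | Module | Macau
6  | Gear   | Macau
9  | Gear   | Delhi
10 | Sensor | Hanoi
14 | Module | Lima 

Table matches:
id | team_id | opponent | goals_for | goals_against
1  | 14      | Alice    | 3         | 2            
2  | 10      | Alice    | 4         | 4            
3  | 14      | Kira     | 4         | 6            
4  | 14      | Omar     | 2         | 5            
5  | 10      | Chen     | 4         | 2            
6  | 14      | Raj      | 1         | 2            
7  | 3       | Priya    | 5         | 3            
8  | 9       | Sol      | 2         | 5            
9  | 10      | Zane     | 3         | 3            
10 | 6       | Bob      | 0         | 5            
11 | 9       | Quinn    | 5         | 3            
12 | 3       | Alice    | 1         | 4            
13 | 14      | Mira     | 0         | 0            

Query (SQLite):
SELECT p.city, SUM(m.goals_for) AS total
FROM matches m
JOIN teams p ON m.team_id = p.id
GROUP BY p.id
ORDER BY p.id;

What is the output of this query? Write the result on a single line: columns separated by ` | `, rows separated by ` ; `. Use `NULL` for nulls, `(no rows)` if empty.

Macau | 6 ; Macau | 0 ; Delhi | 7 ; Hanoi | 11 ; Lima | 10

Join each matches row to its teams via team_id.
Group joined rows by teams.id; compute SUM(m.goals_for) per group.
  3: ids {7, 12} → SUM(m.goals_for)=6
  6: ids {10} → SUM(m.goals_for)=0
  9: ids {8, 11} → SUM(m.goals_for)=7
  10: ids {2, 5, 9} → SUM(m.goals_for)=11
  14: ids {1, 3, 4, 6, 13} → SUM(m.goals_for)=10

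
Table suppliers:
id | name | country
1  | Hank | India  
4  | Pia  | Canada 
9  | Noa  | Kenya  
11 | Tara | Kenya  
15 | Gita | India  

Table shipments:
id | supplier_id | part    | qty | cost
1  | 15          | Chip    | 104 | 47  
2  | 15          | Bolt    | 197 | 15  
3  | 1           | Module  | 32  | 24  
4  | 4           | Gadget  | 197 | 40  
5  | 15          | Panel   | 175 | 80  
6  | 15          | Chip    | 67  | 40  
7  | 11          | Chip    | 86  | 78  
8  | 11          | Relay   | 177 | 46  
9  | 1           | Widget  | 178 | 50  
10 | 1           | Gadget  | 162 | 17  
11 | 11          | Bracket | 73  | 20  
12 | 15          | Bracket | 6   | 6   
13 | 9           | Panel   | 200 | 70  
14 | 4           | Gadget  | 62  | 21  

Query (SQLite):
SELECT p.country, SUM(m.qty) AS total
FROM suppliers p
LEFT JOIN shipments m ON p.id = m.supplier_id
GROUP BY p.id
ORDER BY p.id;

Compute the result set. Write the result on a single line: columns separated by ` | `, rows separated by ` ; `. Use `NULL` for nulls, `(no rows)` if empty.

India | 372 ; Canada | 259 ; Kenya | 200 ; Kenya | 336 ; India | 549

LEFT JOIN keeps every suppliers row; unmatched ones get NULL for shipments columns.
Group by suppliers.id and compute SUM(m.qty). SUM over an all-NULL group is NULL.
  1: ids {3, 9, 10} → SUM(m.qty)=372
  4: ids {4, 14} → SUM(m.qty)=259
  9: ids {13} → SUM(m.qty)=200
  11: ids {7, 8, 11} → SUM(m.qty)=336
  15: ids {1, 2, 5, 6, 12} → SUM(m.qty)=549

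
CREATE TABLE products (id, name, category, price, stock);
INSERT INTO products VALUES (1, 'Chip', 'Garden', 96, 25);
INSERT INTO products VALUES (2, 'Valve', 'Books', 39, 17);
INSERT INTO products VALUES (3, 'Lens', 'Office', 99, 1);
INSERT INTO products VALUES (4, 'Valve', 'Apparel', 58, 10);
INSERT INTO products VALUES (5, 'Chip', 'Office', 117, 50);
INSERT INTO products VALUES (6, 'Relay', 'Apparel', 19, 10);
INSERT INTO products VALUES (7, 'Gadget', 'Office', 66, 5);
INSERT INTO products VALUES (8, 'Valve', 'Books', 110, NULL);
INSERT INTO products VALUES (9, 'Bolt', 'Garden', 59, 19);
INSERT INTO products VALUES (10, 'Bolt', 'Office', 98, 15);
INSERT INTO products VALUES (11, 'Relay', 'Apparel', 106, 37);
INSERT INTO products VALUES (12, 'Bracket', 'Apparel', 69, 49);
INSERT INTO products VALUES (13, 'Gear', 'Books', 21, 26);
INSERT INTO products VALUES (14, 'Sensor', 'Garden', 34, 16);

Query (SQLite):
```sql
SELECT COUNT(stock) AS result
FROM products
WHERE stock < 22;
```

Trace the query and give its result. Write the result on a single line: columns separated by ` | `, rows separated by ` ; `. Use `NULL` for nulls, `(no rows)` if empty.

8

Rows where stock < 22 → stock values: [17, 1, 10, 10, 5, 19, 15, 16].
COUNT(stock) counts non-NULL values → 8.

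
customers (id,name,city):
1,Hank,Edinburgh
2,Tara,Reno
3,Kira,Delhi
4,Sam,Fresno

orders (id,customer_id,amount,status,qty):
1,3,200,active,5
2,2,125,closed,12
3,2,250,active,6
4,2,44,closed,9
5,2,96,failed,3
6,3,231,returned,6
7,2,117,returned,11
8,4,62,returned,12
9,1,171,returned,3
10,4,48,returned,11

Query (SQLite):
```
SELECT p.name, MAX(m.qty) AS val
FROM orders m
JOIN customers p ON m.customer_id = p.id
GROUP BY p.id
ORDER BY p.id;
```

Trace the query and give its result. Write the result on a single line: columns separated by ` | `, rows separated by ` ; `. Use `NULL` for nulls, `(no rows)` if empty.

Join each orders row to its customers via customer_id.
Group joined rows by customers.id; compute MAX(m.qty) per group.
  1: ids {9} → MAX(m.qty)=3
  2: ids {2, 3, 4, 5, 7} → MAX(m.qty)=12
  3: ids {1, 6} → MAX(m.qty)=6
  4: ids {8, 10} → MAX(m.qty)=12

Hank | 3 ; Tara | 12 ; Kira | 6 ; Sam | 12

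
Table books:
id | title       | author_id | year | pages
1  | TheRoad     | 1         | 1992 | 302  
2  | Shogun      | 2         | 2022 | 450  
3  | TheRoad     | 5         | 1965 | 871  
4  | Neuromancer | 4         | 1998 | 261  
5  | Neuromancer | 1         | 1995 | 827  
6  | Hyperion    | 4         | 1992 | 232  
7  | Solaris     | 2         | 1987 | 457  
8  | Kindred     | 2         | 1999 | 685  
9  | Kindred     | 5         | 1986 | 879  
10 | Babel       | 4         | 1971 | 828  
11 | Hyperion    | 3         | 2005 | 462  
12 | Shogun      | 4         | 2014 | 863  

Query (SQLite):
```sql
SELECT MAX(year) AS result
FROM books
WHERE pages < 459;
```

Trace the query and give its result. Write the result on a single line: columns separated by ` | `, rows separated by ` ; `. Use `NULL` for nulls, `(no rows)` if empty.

2022

Rows where pages < 459 → year values: [1992, 2022, 1998, 1992, 1987].
MAX of non-NULL values = 2022.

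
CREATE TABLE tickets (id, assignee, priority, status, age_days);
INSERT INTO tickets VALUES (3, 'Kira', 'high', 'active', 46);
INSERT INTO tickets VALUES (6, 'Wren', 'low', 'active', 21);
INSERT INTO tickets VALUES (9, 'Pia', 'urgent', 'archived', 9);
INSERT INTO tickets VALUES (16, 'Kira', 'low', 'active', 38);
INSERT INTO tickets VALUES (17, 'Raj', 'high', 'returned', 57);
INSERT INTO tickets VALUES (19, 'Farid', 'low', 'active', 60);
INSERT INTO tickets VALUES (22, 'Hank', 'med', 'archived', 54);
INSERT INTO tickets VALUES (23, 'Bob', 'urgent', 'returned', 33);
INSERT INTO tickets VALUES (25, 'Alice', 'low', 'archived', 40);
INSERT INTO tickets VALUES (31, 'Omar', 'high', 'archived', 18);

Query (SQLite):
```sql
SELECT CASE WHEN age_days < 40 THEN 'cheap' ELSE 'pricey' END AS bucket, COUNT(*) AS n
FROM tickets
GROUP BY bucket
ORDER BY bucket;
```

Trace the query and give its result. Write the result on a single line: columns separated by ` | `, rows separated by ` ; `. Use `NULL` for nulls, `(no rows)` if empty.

Bucket rows by age_days < 40 → 'cheap' else 'pricey'; count each bucket.

cheap | 5 ; pricey | 5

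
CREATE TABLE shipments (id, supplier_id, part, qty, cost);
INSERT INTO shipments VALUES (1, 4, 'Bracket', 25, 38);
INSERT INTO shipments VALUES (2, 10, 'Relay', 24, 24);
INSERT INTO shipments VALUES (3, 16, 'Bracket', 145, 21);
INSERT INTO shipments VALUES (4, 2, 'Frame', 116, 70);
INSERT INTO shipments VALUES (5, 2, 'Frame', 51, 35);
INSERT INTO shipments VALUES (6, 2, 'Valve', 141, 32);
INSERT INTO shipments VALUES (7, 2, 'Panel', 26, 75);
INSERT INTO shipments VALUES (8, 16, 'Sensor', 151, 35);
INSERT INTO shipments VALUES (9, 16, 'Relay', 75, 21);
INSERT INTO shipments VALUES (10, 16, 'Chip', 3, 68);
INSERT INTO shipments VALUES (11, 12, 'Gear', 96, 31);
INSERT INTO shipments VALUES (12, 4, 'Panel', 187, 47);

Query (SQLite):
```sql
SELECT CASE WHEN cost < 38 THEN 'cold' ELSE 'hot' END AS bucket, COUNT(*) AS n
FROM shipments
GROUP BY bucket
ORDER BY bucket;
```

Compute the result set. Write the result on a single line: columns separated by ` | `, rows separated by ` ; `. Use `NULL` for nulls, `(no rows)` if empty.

cold | 7 ; hot | 5

Bucket rows by cost < 38 → 'cold' else 'hot'; count each bucket.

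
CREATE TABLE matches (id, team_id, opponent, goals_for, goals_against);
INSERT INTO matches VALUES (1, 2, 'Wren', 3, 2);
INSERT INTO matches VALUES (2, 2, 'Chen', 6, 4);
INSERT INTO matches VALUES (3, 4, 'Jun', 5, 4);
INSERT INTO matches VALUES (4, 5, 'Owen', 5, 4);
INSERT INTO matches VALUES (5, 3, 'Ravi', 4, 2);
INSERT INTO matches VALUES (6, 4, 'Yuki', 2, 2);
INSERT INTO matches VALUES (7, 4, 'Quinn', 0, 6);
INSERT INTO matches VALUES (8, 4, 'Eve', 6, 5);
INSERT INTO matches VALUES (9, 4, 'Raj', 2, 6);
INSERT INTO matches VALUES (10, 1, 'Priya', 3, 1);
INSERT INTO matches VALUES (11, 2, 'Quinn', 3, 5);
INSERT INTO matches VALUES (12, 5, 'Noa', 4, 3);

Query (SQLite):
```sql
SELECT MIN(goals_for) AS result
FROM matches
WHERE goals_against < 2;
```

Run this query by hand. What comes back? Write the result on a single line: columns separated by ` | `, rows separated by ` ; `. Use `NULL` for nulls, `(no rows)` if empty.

3

Rows where goals_against < 2 → goals_for values: [3].
MIN of non-NULL values = 3.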